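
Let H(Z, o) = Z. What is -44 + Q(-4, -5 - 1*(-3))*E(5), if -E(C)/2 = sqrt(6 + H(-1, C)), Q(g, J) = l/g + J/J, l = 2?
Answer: -44 - sqrt(5) ≈ -46.236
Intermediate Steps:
Q(g, J) = 1 + 2/g (Q(g, J) = 2/g + J/J = 2/g + 1 = 1 + 2/g)
E(C) = -2*sqrt(5) (E(C) = -2*sqrt(6 - 1) = -2*sqrt(5))
-44 + Q(-4, -5 - 1*(-3))*E(5) = -44 + ((2 - 4)/(-4))*(-2*sqrt(5)) = -44 + (-1/4*(-2))*(-2*sqrt(5)) = -44 + (-2*sqrt(5))/2 = -44 - sqrt(5)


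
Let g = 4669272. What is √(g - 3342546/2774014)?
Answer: 3*√998076564028126713/1387007 ≈ 2160.9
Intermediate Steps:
√(g - 3342546/2774014) = √(4669272 - 3342546/2774014) = √(4669272 - 3342546*1/2774014) = √(4669272 - 1671273/1387007) = √(6476311277631/1387007) = 3*√998076564028126713/1387007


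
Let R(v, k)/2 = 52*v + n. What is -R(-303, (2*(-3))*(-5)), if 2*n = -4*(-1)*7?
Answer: 31484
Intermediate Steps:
n = 14 (n = (-4*(-1)*7)/2 = (4*7)/2 = (½)*28 = 14)
R(v, k) = 28 + 104*v (R(v, k) = 2*(52*v + 14) = 2*(14 + 52*v) = 28 + 104*v)
-R(-303, (2*(-3))*(-5)) = -(28 + 104*(-303)) = -(28 - 31512) = -1*(-31484) = 31484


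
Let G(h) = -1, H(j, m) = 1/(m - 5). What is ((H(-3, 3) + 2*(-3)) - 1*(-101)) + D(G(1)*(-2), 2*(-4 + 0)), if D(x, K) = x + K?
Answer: 177/2 ≈ 88.500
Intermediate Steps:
H(j, m) = 1/(-5 + m)
D(x, K) = K + x
((H(-3, 3) + 2*(-3)) - 1*(-101)) + D(G(1)*(-2), 2*(-4 + 0)) = ((1/(-5 + 3) + 2*(-3)) - 1*(-101)) + (2*(-4 + 0) - 1*(-2)) = ((1/(-2) - 6) + 101) + (2*(-4) + 2) = ((-½ - 6) + 101) + (-8 + 2) = (-13/2 + 101) - 6 = 189/2 - 6 = 177/2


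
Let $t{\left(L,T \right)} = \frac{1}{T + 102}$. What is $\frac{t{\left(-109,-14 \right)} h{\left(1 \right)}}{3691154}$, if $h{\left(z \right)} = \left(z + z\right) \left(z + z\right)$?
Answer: $\frac{1}{81205388} \approx 1.2314 \cdot 10^{-8}$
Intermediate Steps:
$t{\left(L,T \right)} = \frac{1}{102 + T}$
$h{\left(z \right)} = 4 z^{2}$ ($h{\left(z \right)} = 2 z 2 z = 4 z^{2}$)
$\frac{t{\left(-109,-14 \right)} h{\left(1 \right)}}{3691154} = \frac{\frac{1}{102 - 14} \cdot 4 \cdot 1^{2}}{3691154} = \frac{4 \cdot 1}{88} \cdot \frac{1}{3691154} = \frac{1}{88} \cdot 4 \cdot \frac{1}{3691154} = \frac{1}{22} \cdot \frac{1}{3691154} = \frac{1}{81205388}$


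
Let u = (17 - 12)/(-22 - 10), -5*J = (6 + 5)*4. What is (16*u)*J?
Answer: 22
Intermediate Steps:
J = -44/5 (J = -(6 + 5)*4/5 = -11*4/5 = -1/5*44 = -44/5 ≈ -8.8000)
u = -5/32 (u = 5/(-32) = 5*(-1/32) = -5/32 ≈ -0.15625)
(16*u)*J = (16*(-5/32))*(-44/5) = -5/2*(-44/5) = 22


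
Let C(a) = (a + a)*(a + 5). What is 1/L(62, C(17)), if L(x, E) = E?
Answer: 1/748 ≈ 0.0013369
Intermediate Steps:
C(a) = 2*a*(5 + a) (C(a) = (2*a)*(5 + a) = 2*a*(5 + a))
1/L(62, C(17)) = 1/(2*17*(5 + 17)) = 1/(2*17*22) = 1/748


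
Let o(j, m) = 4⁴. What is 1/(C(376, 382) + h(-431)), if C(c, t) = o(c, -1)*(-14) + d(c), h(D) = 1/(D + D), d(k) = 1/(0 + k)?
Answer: -162056/580808461 ≈ -0.00027902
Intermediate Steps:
o(j, m) = 256
d(k) = 1/k
h(D) = 1/(2*D)
C(c, t) = -3584 + 1/c (C(c, t) = 256*(-14) + 1/c = -3584 + 1/c)
1/(C(376, 382) + h(-431)) = 1/((-3584 + 1/376) + (½)/(-431)) = 1/((-3584 + 1/376) + (½)*(-1/431)) = 1/(-1347583/376 - 1/862) = 1/(-580808461/162056) = -162056/580808461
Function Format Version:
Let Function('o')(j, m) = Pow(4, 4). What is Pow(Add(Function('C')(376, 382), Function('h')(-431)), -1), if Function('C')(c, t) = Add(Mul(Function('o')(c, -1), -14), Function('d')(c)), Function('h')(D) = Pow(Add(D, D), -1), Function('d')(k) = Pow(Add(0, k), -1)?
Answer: Rational(-162056, 580808461) ≈ -0.00027902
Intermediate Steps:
Function('o')(j, m) = 256
Function('d')(k) = Pow(k, -1)
Function('h')(D) = Mul(Rational(1, 2), Pow(D, -1)) (Function('h')(D) = Pow(Mul(2, D), -1) = Mul(Rational(1, 2), Pow(D, -1)))
Function('C')(c, t) = Add(-3584, Pow(c, -1)) (Function('C')(c, t) = Add(Mul(256, -14), Pow(c, -1)) = Add(-3584, Pow(c, -1)))
Pow(Add(Function('C')(376, 382), Function('h')(-431)), -1) = Pow(Add(Add(-3584, Pow(376, -1)), Mul(Rational(1, 2), Pow(-431, -1))), -1) = Pow(Add(Add(-3584, Rational(1, 376)), Mul(Rational(1, 2), Rational(-1, 431))), -1) = Pow(Add(Rational(-1347583, 376), Rational(-1, 862)), -1) = Pow(Rational(-580808461, 162056), -1) = Rational(-162056, 580808461)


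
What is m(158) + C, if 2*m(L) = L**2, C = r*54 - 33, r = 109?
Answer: 18335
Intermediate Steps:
C = 5853 (C = 109*54 - 33 = 5886 - 33 = 5853)
m(L) = L**2/2
m(158) + C = (1/2)*158**2 + 5853 = (1/2)*24964 + 5853 = 12482 + 5853 = 18335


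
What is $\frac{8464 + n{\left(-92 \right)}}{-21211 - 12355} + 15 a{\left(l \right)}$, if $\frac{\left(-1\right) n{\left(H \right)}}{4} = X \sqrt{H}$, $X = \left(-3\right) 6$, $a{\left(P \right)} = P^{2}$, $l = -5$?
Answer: $\frac{6289393}{16783} - \frac{72 i \sqrt{23}}{16783} \approx 374.75 - 0.020574 i$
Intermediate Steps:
$X = -18$
$n{\left(H \right)} = 72 \sqrt{H}$ ($n{\left(H \right)} = - 4 \left(- 18 \sqrt{H}\right) = 72 \sqrt{H}$)
$\frac{8464 + n{\left(-92 \right)}}{-21211 - 12355} + 15 a{\left(l \right)} = \frac{8464 + 72 \sqrt{-92}}{-21211 - 12355} + 15 \left(-5\right)^{2} = \frac{8464 + 72 \cdot 2 i \sqrt{23}}{-21211 - 12355} + 15 \cdot 25 = \frac{8464 + 144 i \sqrt{23}}{-33566} + 375 = \left(8464 + 144 i \sqrt{23}\right) \left(- \frac{1}{33566}\right) + 375 = \left(- \frac{4232}{16783} - \frac{72 i \sqrt{23}}{16783}\right) + 375 = \frac{6289393}{16783} - \frac{72 i \sqrt{23}}{16783}$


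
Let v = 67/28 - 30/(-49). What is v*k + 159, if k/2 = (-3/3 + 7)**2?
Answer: 18393/49 ≈ 375.37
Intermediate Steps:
v = 589/196 (v = 67*(1/28) - 30*(-1/49) = 67/28 + 30/49 = 589/196 ≈ 3.0051)
k = 72 (k = 2*(-3/3 + 7)**2 = 2*(-3*1/3 + 7)**2 = 2*(-1 + 7)**2 = 2*6**2 = 2*36 = 72)
v*k + 159 = (589/196)*72 + 159 = 10602/49 + 159 = 18393/49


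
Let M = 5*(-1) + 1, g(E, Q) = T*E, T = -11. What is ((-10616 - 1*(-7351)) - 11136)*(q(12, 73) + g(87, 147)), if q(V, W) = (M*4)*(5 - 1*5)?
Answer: 13781757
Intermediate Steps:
g(E, Q) = -11*E
M = -4 (M = -5 + 1 = -4)
q(V, W) = 0 (q(V, W) = (-4*4)*(5 - 1*5) = -16*(5 - 5) = -16*0 = 0)
((-10616 - 1*(-7351)) - 11136)*(q(12, 73) + g(87, 147)) = ((-10616 - 1*(-7351)) - 11136)*(0 - 11*87) = ((-10616 + 7351) - 11136)*(0 - 957) = (-3265 - 11136)*(-957) = -14401*(-957) = 13781757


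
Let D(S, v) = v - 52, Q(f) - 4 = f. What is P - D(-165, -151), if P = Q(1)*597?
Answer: 3188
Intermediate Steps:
Q(f) = 4 + f
D(S, v) = -52 + v
P = 2985 (P = (4 + 1)*597 = 5*597 = 2985)
P - D(-165, -151) = 2985 - (-52 - 151) = 2985 - 1*(-203) = 2985 + 203 = 3188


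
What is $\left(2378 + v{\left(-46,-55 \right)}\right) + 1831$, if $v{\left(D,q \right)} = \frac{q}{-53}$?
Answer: $\frac{223132}{53} \approx 4210.0$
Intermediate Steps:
$v{\left(D,q \right)} = - \frac{q}{53}$ ($v{\left(D,q \right)} = q \left(- \frac{1}{53}\right) = - \frac{q}{53}$)
$\left(2378 + v{\left(-46,-55 \right)}\right) + 1831 = \left(2378 - - \frac{55}{53}\right) + 1831 = \left(2378 + \frac{55}{53}\right) + 1831 = \frac{126089}{53} + 1831 = \frac{223132}{53}$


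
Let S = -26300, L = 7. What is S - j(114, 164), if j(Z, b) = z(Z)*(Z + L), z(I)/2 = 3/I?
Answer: -499821/19 ≈ -26306.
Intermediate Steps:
z(I) = 6/I (z(I) = 2*(3/I) = 6/I)
j(Z, b) = 6*(7 + Z)/Z (j(Z, b) = (6/Z)*(Z + 7) = (6/Z)*(7 + Z) = 6*(7 + Z)/Z)
S - j(114, 164) = -26300 - (6 + 42/114) = -26300 - (6 + 42*(1/114)) = -26300 - (6 + 7/19) = -26300 - 1*121/19 = -26300 - 121/19 = -499821/19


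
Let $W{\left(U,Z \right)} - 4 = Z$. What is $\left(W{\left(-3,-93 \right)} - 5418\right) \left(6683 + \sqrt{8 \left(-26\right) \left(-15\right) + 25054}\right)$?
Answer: $-36803281 - 5507 \sqrt{28174} \approx -3.7728 \cdot 10^{7}$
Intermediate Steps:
$W{\left(U,Z \right)} = 4 + Z$
$\left(W{\left(-3,-93 \right)} - 5418\right) \left(6683 + \sqrt{8 \left(-26\right) \left(-15\right) + 25054}\right) = \left(\left(4 - 93\right) - 5418\right) \left(6683 + \sqrt{8 \left(-26\right) \left(-15\right) + 25054}\right) = \left(-89 - 5418\right) \left(6683 + \sqrt{\left(-208\right) \left(-15\right) + 25054}\right) = - 5507 \left(6683 + \sqrt{3120 + 25054}\right) = - 5507 \left(6683 + \sqrt{28174}\right) = -36803281 - 5507 \sqrt{28174}$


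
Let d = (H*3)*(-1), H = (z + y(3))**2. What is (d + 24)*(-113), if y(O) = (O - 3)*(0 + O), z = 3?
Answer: 339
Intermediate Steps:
y(O) = O*(-3 + O) (y(O) = (-3 + O)*O = O*(-3 + O))
H = 9 (H = (3 + 3*(-3 + 3))**2 = (3 + 3*0)**2 = (3 + 0)**2 = 3**2 = 9)
d = -27 (d = (9*3)*(-1) = 27*(-1) = -27)
(d + 24)*(-113) = (-27 + 24)*(-113) = -3*(-113) = 339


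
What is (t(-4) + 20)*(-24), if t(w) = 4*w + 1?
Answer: -120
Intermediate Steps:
t(w) = 1 + 4*w
(t(-4) + 20)*(-24) = ((1 + 4*(-4)) + 20)*(-24) = ((1 - 16) + 20)*(-24) = (-15 + 20)*(-24) = 5*(-24) = -120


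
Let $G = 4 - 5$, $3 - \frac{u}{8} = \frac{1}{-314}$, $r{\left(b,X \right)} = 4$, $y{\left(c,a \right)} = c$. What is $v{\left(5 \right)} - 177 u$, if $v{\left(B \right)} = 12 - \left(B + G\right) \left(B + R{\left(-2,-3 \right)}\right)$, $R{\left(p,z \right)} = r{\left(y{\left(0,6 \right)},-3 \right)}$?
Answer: $- \frac{671412}{157} \approx -4276.5$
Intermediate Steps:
$u = \frac{3772}{157}$ ($u = 24 - \frac{8}{-314} = 24 - - \frac{4}{157} = 24 + \frac{4}{157} = \frac{3772}{157} \approx 24.025$)
$R{\left(p,z \right)} = 4$
$G = -1$ ($G = 4 - 5 = -1$)
$v{\left(B \right)} = 12 - \left(-1 + B\right) \left(4 + B\right)$ ($v{\left(B \right)} = 12 - \left(B - 1\right) \left(B + 4\right) = 12 - \left(-1 + B\right) \left(4 + B\right)$)
$v{\left(5 \right)} - 177 u = \left(16 - 5^{2} - 15\right) - \frac{667644}{157} = \left(16 - 25 - 15\right) - \frac{667644}{157} = -24 - \frac{667644}{157} = - \frac{671412}{157}$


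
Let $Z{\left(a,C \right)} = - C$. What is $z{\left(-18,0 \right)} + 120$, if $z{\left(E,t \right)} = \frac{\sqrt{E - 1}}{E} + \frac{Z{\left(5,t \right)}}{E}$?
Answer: $120 - \frac{i \sqrt{19}}{18} \approx 120.0 - 0.24216 i$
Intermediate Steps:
$z{\left(E,t \right)} = \frac{\sqrt{-1 + E}}{E} - \frac{t}{E}$ ($z{\left(E,t \right)} = \frac{\sqrt{E - 1}}{E} + \frac{\left(-1\right) t}{E} = \frac{\sqrt{-1 + E}}{E} - \frac{t}{E}$)
$z{\left(-18,0 \right)} + 120 = \frac{\sqrt{-1 - 18} - 0}{-18} + 120 = - \frac{\sqrt{-19} + 0}{18} + 120 = - \frac{i \sqrt{19} + 0}{18} + 120 = - \frac{i \sqrt{19}}{18} + 120 = 120 - \frac{i \sqrt{19}}{18}$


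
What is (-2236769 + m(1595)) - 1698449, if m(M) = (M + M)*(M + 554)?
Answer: 2920092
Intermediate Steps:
m(M) = 2*M*(554 + M) (m(M) = (2*M)*(554 + M) = 2*M*(554 + M))
(-2236769 + m(1595)) - 1698449 = (-2236769 + 2*1595*(554 + 1595)) - 1698449 = (-2236769 + 2*1595*2149) - 1698449 = (-2236769 + 6855310) - 1698449 = 4618541 - 1698449 = 2920092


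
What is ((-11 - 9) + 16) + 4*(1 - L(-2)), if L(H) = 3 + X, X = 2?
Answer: -20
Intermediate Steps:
L(H) = 5 (L(H) = 3 + 2 = 5)
((-11 - 9) + 16) + 4*(1 - L(-2)) = ((-11 - 9) + 16) + 4*(1 - 1*5) = (-20 + 16) + 4*(1 - 5) = -4 + 4*(-4) = -4 - 16 = -20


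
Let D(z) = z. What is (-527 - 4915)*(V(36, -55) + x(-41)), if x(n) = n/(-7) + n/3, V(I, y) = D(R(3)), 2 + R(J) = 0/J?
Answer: 373684/7 ≈ 53383.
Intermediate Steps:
R(J) = -2 (R(J) = -2 + 0/J = -2 + 0 = -2)
V(I, y) = -2
x(n) = 4*n/21 (x(n) = n*(-⅐) + n*(⅓) = -n/7 + n/3 = 4*n/21)
(-527 - 4915)*(V(36, -55) + x(-41)) = (-527 - 4915)*(-2 + (4/21)*(-41)) = -5442*(-2 - 164/21) = -5442*(-206/21) = 373684/7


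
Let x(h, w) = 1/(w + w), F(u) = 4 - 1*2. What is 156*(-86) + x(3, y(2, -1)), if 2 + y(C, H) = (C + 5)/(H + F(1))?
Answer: -134159/10 ≈ -13416.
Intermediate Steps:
F(u) = 2 (F(u) = 4 - 2 = 2)
y(C, H) = -2 + (5 + C)/(2 + H) (y(C, H) = -2 + (C + 5)/(H + 2) = -2 + (5 + C)/(2 + H))
x(h, w) = 1/(2*w)
156*(-86) + x(3, y(2, -1)) = 156*(-86) + 1/(2*(((1 + 2 - 2*(-1))/(2 - 1)))) = -13416 + 1/(2*(((1 + 2 + 2)/1))) = -13416 + 1/(2*((1*5))) = -13416 + (½)/5 = -13416 + (½)*(⅕) = -13416 + ⅒ = -134159/10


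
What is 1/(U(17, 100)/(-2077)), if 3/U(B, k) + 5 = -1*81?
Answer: 178622/3 ≈ 59541.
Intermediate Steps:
U(B, k) = -3/86 (U(B, k) = 3/(-5 - 1*81) = 3/(-5 - 81) = 3/(-86) = 3*(-1/86) = -3/86)
1/(U(17, 100)/(-2077)) = 1/(-3/86/(-2077)) = 1/(-3/86*(-1/2077)) = 1/(3/178622) = 178622/3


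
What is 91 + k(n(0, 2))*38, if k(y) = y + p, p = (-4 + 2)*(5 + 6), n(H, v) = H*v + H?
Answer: -745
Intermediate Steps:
n(H, v) = H + H*v
p = -22 (p = -2*11 = -22)
k(y) = -22 + y (k(y) = y - 22 = -22 + y)
91 + k(n(0, 2))*38 = 91 + (-22 + 0*(1 + 2))*38 = 91 + (-22 + 0*3)*38 = 91 + (-22 + 0)*38 = 91 - 22*38 = 91 - 836 = -745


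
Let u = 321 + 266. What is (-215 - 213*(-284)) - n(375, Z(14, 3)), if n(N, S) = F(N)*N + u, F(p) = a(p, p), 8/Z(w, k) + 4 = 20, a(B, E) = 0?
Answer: 59690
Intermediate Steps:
Z(w, k) = ½ (Z(w, k) = 8/(-4 + 20) = 8/16 = 8*(1/16) = ½)
F(p) = 0
u = 587
n(N, S) = 587 (n(N, S) = 0*N + 587 = 0 + 587 = 587)
(-215 - 213*(-284)) - n(375, Z(14, 3)) = (-215 - 213*(-284)) - 1*587 = (-215 + 60492) - 587 = 60277 - 587 = 59690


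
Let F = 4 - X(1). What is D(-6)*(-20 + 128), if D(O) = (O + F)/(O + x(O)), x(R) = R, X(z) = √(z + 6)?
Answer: 18 + 9*√7 ≈ 41.812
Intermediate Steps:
X(z) = √(6 + z)
F = 4 - √7 (F = 4 - √(6 + 1) = 4 - √7 ≈ 1.3542)
D(O) = (4 + O - √7)/(2*O) (D(O) = (O + (4 - √7))/(O + O) = (4 + O - √7)/((2*O)) = (4 + O - √7)*(1/(2*O)) = (4 + O - √7)/(2*O))
D(-6)*(-20 + 128) = ((½)*(4 - 6 - √7)/(-6))*(-20 + 128) = ((½)*(-⅙)*(-2 - √7))*108 = (⅙ + √7/12)*108 = 18 + 9*√7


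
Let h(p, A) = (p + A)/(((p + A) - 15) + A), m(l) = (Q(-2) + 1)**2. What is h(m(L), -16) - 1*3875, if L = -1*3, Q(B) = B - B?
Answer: -178235/46 ≈ -3874.7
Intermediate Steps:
Q(B) = 0
L = -3
m(l) = 1 (m(l) = (0 + 1)**2 = 1**2 = 1)
h(p, A) = (A + p)/(-15 + p + 2*A) (h(p, A) = (A + p)/(((A + p) - 15) + A) = (A + p)/((-15 + A + p) + A) = (A + p)/(-15 + p + 2*A))
h(m(L), -16) - 1*3875 = (-16 + 1)/(-15 + 1 + 2*(-16)) - 1*3875 = -15/(-15 + 1 - 32) - 3875 = -15/(-46) - 3875 = -1/46*(-15) - 3875 = 15/46 - 3875 = -178235/46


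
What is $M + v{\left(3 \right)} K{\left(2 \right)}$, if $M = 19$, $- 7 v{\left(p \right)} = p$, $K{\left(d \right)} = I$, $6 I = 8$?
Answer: $\frac{129}{7} \approx 18.429$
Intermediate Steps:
$I = \frac{4}{3}$ ($I = \frac{1}{6} \cdot 8 = \frac{4}{3} \approx 1.3333$)
$K{\left(d \right)} = \frac{4}{3}$
$v{\left(p \right)} = - \frac{p}{7}$
$M + v{\left(3 \right)} K{\left(2 \right)} = 19 + \left(- \frac{1}{7}\right) 3 \cdot \frac{4}{3} = 19 - \frac{4}{7} = \frac{129}{7}$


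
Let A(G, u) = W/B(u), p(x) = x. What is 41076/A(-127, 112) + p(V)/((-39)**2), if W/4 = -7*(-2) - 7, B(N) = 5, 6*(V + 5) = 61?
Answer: 66939241/9126 ≈ 7335.0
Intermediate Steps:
V = 31/6 (V = -5 + (1/6)*61 = -5 + 61/6 = 31/6 ≈ 5.1667)
W = 28 (W = 4*(-7*(-2) - 7) = 4*(14 - 7) = 4*7 = 28)
A(G, u) = 28/5
41076/A(-127, 112) + p(V)/((-39)**2) = 41076/(28/5) + 31/(6*((-39)**2)) = 41076*(5/28) + (31/6)/1521 = 7335 + (31/6)*(1/1521) = 7335 + 31/9126 = 66939241/9126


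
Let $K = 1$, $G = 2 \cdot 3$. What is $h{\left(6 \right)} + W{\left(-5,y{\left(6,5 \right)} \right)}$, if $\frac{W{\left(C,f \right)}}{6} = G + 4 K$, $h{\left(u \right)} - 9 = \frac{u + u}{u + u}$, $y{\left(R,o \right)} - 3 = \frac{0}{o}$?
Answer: $70$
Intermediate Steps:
$y{\left(R,o \right)} = 3$ ($y{\left(R,o \right)} = 3 + \frac{0}{o} = 3 + 0 = 3$)
$G = 6$
$h{\left(u \right)} = 10$ ($h{\left(u \right)} = 9 + \frac{u + u}{u + u} = 9 + \frac{2 u}{2 u} = 9 + 2 u \frac{1}{2 u} = 9 + 1 = 10$)
$W{\left(C,f \right)} = 60$ ($W{\left(C,f \right)} = 6 \left(6 + 4 \cdot 1\right) = 6 \left(6 + 4\right) = 6 \cdot 10 = 60$)
$h{\left(6 \right)} + W{\left(-5,y{\left(6,5 \right)} \right)} = 10 + 60 = 70$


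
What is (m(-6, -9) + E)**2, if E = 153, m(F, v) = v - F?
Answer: 22500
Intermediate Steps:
(m(-6, -9) + E)**2 = ((-9 - 1*(-6)) + 153)**2 = ((-9 + 6) + 153)**2 = (-3 + 153)**2 = 150**2 = 22500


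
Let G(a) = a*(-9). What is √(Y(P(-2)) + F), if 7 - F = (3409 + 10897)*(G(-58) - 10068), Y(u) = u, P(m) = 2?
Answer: √136565085 ≈ 11686.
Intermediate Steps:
G(a) = -9*a
F = 136565083 (F = 7 - (3409 + 10897)*(-9*(-58) - 10068) = 7 - 14306*(522 - 10068) = 7 - 14306*(-9546) = 7 - 1*(-136565076) = 7 + 136565076 = 136565083)
√(Y(P(-2)) + F) = √(2 + 136565083) = √136565085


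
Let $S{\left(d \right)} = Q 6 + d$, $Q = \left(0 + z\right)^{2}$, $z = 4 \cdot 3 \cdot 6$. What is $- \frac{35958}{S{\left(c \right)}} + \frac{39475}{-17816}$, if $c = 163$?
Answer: $- \frac{1874892553}{557052872} \approx -3.3657$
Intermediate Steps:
$z = 72$ ($z = 12 \cdot 6 = 72$)
$Q = 5184$ ($Q = \left(0 + 72\right)^{2} = 72^{2} = 5184$)
$S{\left(d \right)} = 31104 + d$ ($S{\left(d \right)} = 5184 \cdot 6 + d = 31104 + d$)
$- \frac{35958}{S{\left(c \right)}} + \frac{39475}{-17816} = - \frac{35958}{31104 + 163} + \frac{39475}{-17816} = - \frac{35958}{31267} + 39475 \left(- \frac{1}{17816}\right) = \left(-35958\right) \frac{1}{31267} - \frac{39475}{17816} = - \frac{35958}{31267} - \frac{39475}{17816} = - \frac{1874892553}{557052872}$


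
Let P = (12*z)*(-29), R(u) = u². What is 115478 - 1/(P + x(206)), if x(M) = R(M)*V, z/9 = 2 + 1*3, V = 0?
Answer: 1808385481/15660 ≈ 1.1548e+5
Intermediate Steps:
z = 45 (z = 9*(2 + 1*3) = 9*(2 + 3) = 9*5 = 45)
x(M) = 0 (x(M) = M²*0 = 0)
P = -15660 (P = (12*45)*(-29) = 540*(-29) = -15660)
115478 - 1/(P + x(206)) = 115478 - 1/(-15660 + 0) = 115478 - 1/(-15660) = 115478 - 1*(-1/15660) = 115478 + 1/15660 = 1808385481/15660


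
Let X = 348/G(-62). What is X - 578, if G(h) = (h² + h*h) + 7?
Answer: -1482454/2565 ≈ -577.96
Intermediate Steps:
G(h) = 7 + 2*h² (G(h) = (h² + h²) + 7 = 2*h² + 7 = 7 + 2*h²)
X = 116/2565 (X = 348/(7 + 2*(-62)²) = 348/(7 + 2*3844) = 348/(7 + 7688) = 348/7695 = 348*(1/7695) = 116/2565 ≈ 0.045224)
X - 578 = 116/2565 - 578 = -1482454/2565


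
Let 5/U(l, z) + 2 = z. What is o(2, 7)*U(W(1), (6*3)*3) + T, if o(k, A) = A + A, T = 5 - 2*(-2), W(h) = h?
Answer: 269/26 ≈ 10.346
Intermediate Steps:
U(l, z) = 5/(-2 + z)
T = 9 (T = 5 + 4 = 9)
o(k, A) = 2*A
o(2, 7)*U(W(1), (6*3)*3) + T = (2*7)*(5/(-2 + (6*3)*3)) + 9 = 14*(5/(-2 + 18*3)) + 9 = 14*(5/(-2 + 54)) + 9 = 14*(5/52) + 9 = 35/26 + 9 = 269/26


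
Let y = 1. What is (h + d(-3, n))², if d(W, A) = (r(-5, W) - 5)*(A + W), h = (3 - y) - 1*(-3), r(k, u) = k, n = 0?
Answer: 1225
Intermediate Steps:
h = 5 (h = (3 - 1*1) - 1*(-3) = (3 - 1) + 3 = 2 + 3 = 5)
d(W, A) = -10*A - 10*W (d(W, A) = (-5 - 5)*(A + W) = -10*(A + W) = -10*A - 10*W)
(h + d(-3, n))² = (5 + (-10*0 - 10*(-3)))² = (5 + (0 + 30))² = (5 + 30)² = 35² = 1225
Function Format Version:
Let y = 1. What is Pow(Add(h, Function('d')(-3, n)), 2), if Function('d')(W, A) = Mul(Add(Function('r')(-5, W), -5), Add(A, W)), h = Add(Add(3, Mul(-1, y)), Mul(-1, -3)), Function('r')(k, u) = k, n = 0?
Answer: 1225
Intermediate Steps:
h = 5 (h = Add(Add(3, Mul(-1, 1)), Mul(-1, -3)) = Add(Add(3, -1), 3) = Add(2, 3) = 5)
Function('d')(W, A) = Add(Mul(-10, A), Mul(-10, W)) (Function('d')(W, A) = Mul(Add(-5, -5), Add(A, W)) = Mul(-10, Add(A, W)) = Add(Mul(-10, A), Mul(-10, W)))
Pow(Add(h, Function('d')(-3, n)), 2) = Pow(Add(5, Add(Mul(-10, 0), Mul(-10, -3))), 2) = Pow(Add(5, Add(0, 30)), 2) = Pow(Add(5, 30), 2) = Pow(35, 2) = 1225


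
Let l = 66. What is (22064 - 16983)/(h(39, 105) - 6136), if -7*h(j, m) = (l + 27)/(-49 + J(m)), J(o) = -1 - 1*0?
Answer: -1778350/2147507 ≈ -0.82810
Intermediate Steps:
J(o) = -1 (J(o) = -1 + 0 = -1)
h(j, m) = 93/350 (h(j, m) = -(66 + 27)/(7*(-49 - 1)) = -93/(7*(-50)) = -93*(-1)/(7*50) = -⅐*(-93/50) = 93/350)
(22064 - 16983)/(h(39, 105) - 6136) = (22064 - 16983)/(93/350 - 6136) = 5081/(-2147507/350) = 5081*(-350/2147507) = -1778350/2147507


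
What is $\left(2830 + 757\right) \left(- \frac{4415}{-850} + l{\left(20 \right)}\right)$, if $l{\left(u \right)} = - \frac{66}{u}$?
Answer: $\frac{33971}{5} \approx 6794.2$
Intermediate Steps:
$\left(2830 + 757\right) \left(- \frac{4415}{-850} + l{\left(20 \right)}\right) = \left(2830 + 757\right) \left(- \frac{4415}{-850} - \frac{66}{20}\right) = 3587 \left(\left(-4415\right) \left(- \frac{1}{850}\right) - \frac{33}{10}\right) = 3587 \left(\frac{883}{170} - \frac{33}{10}\right) = 3587 \cdot \frac{161}{85} = \frac{33971}{5}$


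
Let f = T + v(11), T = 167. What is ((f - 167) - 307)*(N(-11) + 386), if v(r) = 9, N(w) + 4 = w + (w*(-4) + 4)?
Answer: -124862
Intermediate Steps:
N(w) = -3*w (N(w) = -4 + (w + (w*(-4) + 4)) = -4 + (w + (-4*w + 4)) = -4 + (w + (4 - 4*w)) = -4 + (4 - 3*w) = -3*w)
f = 176 (f = 167 + 9 = 176)
((f - 167) - 307)*(N(-11) + 386) = ((176 - 167) - 307)*(-3*(-11) + 386) = (9 - 307)*(33 + 386) = -298*419 = -124862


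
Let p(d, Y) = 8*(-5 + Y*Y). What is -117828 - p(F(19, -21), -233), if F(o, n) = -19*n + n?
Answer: -552100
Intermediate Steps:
F(o, n) = -18*n
p(d, Y) = -40 + 8*Y**2 (p(d, Y) = 8*(-5 + Y**2) = -40 + 8*Y**2)
-117828 - p(F(19, -21), -233) = -117828 - (-40 + 8*(-233)**2) = -117828 - (-40 + 8*54289) = -117828 - (-40 + 434312) = -117828 - 1*434272 = -117828 - 434272 = -552100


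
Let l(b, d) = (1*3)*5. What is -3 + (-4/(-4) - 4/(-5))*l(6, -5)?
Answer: 24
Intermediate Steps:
l(b, d) = 15 (l(b, d) = 3*5 = 15)
-3 + (-4/(-4) - 4/(-5))*l(6, -5) = -3 + (-4/(-4) - 4/(-5))*15 = -3 + (-4*(-¼) - 4*(-⅕))*15 = -3 + (1 + ⅘)*15 = -3 + (9/5)*15 = -3 + 27 = 24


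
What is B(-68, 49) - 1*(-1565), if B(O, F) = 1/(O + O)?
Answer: 212839/136 ≈ 1565.0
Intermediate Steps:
B(O, F) = 1/(2*O)
B(-68, 49) - 1*(-1565) = (½)/(-68) - 1*(-1565) = (½)*(-1/68) + 1565 = -1/136 + 1565 = 212839/136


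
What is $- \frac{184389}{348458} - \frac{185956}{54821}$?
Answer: $- \frac{74906245217}{19102816018} \approx -3.9212$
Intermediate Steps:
$- \frac{184389}{348458} - \frac{185956}{54821} = - \frac{74906245217}{19102816018}$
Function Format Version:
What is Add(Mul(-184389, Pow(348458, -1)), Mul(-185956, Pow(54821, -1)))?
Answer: Rational(-74906245217, 19102816018) ≈ -3.9212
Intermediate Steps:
Add(Mul(-184389, Pow(348458, -1)), Mul(-185956, Pow(54821, -1))) = Add(Mul(-184389, Rational(1, 348458)), Mul(-185956, Rational(1, 54821))) = Add(Rational(-184389, 348458), Rational(-185956, 54821)) = Rational(-74906245217, 19102816018)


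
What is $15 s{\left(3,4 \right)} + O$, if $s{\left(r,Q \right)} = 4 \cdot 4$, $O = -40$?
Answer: $200$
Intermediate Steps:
$s{\left(r,Q \right)} = 16$
$15 s{\left(3,4 \right)} + O = 15 \cdot 16 - 40 = 240 - 40 = 200$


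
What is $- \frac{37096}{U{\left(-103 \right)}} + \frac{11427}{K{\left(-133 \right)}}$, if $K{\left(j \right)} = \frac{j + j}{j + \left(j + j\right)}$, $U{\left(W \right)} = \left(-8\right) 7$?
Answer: $\frac{249241}{14} \approx 17803.0$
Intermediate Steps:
$U{\left(W \right)} = -56$
$K{\left(j \right)} = \frac{2}{3}$ ($K{\left(j \right)} = \frac{2 j}{j + 2 j} = \frac{2 j}{3 j} = 2 j \frac{1}{3 j} = \frac{2}{3}$)
$- \frac{37096}{U{\left(-103 \right)}} + \frac{11427}{K{\left(-133 \right)}} = - \frac{37096}{-56} + \frac{11427}{\frac{2}{3}} = \left(-37096\right) \left(- \frac{1}{56}\right) + 11427 \cdot \frac{3}{2} = \frac{4637}{7} + \frac{34281}{2} = \frac{249241}{14}$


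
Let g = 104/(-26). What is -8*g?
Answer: 32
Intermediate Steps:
g = -4 (g = 104*(-1/26) = -4)
-8*g = -8*(-4) = 32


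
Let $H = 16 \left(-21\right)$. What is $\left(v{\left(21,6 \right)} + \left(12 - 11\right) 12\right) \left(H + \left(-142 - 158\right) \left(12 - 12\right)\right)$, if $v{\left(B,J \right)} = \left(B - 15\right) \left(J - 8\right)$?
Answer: $0$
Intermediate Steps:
$v{\left(B,J \right)} = \left(-15 + B\right) \left(-8 + J\right)$
$H = -336$
$\left(v{\left(21,6 \right)} + \left(12 - 11\right) 12\right) \left(H + \left(-142 - 158\right) \left(12 - 12\right)\right) = \left(\left(120 - 90 - 168 + 21 \cdot 6\right) + \left(12 - 11\right) 12\right) \left(-336 + \left(-142 - 158\right) \left(12 - 12\right)\right) = \left(\left(120 - 90 - 168 + 126\right) + 1 \cdot 12\right) \left(-336 - 0\right) = \left(-12 + 12\right) \left(-336 + 0\right) = 0 \left(-336\right) = 0$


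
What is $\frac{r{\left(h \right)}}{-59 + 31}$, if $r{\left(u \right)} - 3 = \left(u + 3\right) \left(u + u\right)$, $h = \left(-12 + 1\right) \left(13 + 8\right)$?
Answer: $- \frac{105339}{28} \approx -3762.1$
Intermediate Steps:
$h = -231$ ($h = \left(-11\right) 21 = -231$)
$r{\left(u \right)} = 3 + 2 u \left(3 + u\right)$ ($r{\left(u \right)} = 3 + \left(u + 3\right) \left(u + u\right) = 3 + \left(3 + u\right) 2 u = 3 + 2 u \left(3 + u\right)$)
$\frac{r{\left(h \right)}}{-59 + 31} = \frac{3 + 2 \left(-231\right)^{2} + 6 \left(-231\right)}{-59 + 31} = \frac{3 + 2 \cdot 53361 - 1386}{-28} = \left(3 + 106722 - 1386\right) \left(- \frac{1}{28}\right) = 105339 \left(- \frac{1}{28}\right) = - \frac{105339}{28}$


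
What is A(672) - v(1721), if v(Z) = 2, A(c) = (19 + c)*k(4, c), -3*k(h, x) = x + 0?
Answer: -154786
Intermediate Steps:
k(h, x) = -x/3 (k(h, x) = -(x + 0)/3 = -x/3)
A(c) = -c*(19 + c)/3 (A(c) = (19 + c)*(-c/3) = -c*(19 + c)/3)
A(672) - v(1721) = -⅓*672*(19 + 672) - 1*2 = -⅓*672*691 - 2 = -154784 - 2 = -154786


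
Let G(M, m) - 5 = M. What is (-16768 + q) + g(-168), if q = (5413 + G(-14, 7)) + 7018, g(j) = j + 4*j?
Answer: -5186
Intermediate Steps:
g(j) = 5*j
G(M, m) = 5 + M
q = 12422 (q = (5413 + (5 - 14)) + 7018 = (5413 - 9) + 7018 = 5404 + 7018 = 12422)
(-16768 + q) + g(-168) = (-16768 + 12422) + 5*(-168) = -4346 - 840 = -5186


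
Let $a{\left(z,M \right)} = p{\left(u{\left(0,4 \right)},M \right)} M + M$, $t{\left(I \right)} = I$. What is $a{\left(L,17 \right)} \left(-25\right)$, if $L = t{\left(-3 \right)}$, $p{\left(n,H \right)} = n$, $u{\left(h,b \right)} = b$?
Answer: $-2125$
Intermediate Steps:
$L = -3$
$a{\left(z,M \right)} = 5 M$ ($a{\left(z,M \right)} = 4 M + M = 5 M$)
$a{\left(L,17 \right)} \left(-25\right) = 5 \cdot 17 \left(-25\right) = 85 \left(-25\right) = -2125$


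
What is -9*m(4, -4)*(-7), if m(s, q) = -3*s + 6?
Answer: -378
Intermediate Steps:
m(s, q) = 6 - 3*s
-9*m(4, -4)*(-7) = -9*(6 - 3*4)*(-7) = -9*(6 - 12)*(-7) = -9*(-6)*(-7) = 54*(-7) = -378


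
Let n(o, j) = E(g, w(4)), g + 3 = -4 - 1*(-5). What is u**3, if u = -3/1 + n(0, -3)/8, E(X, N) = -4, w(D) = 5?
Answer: -343/8 ≈ -42.875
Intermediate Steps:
g = -2 (g = -3 + (-4 - 1*(-5)) = -3 + (-4 + 5) = -3 + 1 = -2)
n(o, j) = -4
u = -7/2 (u = -3/1 - 4/8 = -3*1 - 4*1/8 = -3 - 1/2 = -7/2 ≈ -3.5000)
u**3 = (-7/2)**3 = -343/8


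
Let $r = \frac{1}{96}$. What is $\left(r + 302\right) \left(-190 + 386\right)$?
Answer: $\frac{1420657}{24} \approx 59194.0$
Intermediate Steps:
$r = \frac{1}{96} \approx 0.010417$
$\left(r + 302\right) \left(-190 + 386\right) = \left(\frac{1}{96} + 302\right) \left(-190 + 386\right) = \frac{28993}{96} \cdot 196 = \frac{1420657}{24}$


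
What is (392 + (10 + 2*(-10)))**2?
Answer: 145924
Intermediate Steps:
(392 + (10 + 2*(-10)))**2 = (392 + (10 - 20))**2 = (392 - 10)**2 = 382**2 = 145924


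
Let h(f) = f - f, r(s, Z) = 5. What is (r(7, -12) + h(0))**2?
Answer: 25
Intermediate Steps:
h(f) = 0
(r(7, -12) + h(0))**2 = (5 + 0)**2 = 5**2 = 25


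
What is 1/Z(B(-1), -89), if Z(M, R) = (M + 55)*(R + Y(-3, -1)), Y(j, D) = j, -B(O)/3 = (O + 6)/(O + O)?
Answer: -1/5750 ≈ -0.00017391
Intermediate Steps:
B(O) = -3*(6 + O)/(2*O) (B(O) = -3*(O + 6)/(O + O) = -3*(6 + O)/(2*O))
Z(M, R) = (-3 + R)*(55 + M) (Z(M, R) = (M + 55)*(R - 3) = (55 + M)*(-3 + R) = (-3 + R)*(55 + M))
1/Z(B(-1), -89) = 1/(-165 - 3*(-3/2 - 9/(-1)) + 55*(-89) + (-3/2 - 9/(-1))*(-89)) = 1/(-165 - 3*(-3/2 - 9*(-1)) - 4895 + (-3/2 - 9*(-1))*(-89)) = 1/(-165 - 3*(-3/2 + 9) - 4895 + (-3/2 + 9)*(-89)) = 1/(-165 - 3*15/2 - 4895 + (15/2)*(-89)) = 1/(-165 - 45/2 - 4895 - 1335/2) = 1/(-5750) = -1/5750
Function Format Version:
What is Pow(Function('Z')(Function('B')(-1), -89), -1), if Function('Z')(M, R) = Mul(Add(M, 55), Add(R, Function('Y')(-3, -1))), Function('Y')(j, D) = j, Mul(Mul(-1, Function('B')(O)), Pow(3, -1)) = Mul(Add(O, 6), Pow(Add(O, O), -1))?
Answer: Rational(-1, 5750) ≈ -0.00017391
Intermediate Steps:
Function('B')(O) = Mul(Rational(-3, 2), Pow(O, -1), Add(6, O)) (Function('B')(O) = Mul(-3, Mul(Add(O, 6), Pow(Add(O, O), -1))) = Mul(-3, Mul(Add(6, O), Pow(Mul(2, O), -1))) = Mul(-3, Mul(Add(6, O), Mul(Rational(1, 2), Pow(O, -1)))) = Mul(-3, Mul(Rational(1, 2), Pow(O, -1), Add(6, O))) = Mul(Rational(-3, 2), Pow(O, -1), Add(6, O)))
Function('Z')(M, R) = Mul(Add(-3, R), Add(55, M)) (Function('Z')(M, R) = Mul(Add(M, 55), Add(R, -3)) = Mul(Add(55, M), Add(-3, R)) = Mul(Add(-3, R), Add(55, M)))
Pow(Function('Z')(Function('B')(-1), -89), -1) = Pow(Add(-165, Mul(-3, Add(Rational(-3, 2), Mul(-9, Pow(-1, -1)))), Mul(55, -89), Mul(Add(Rational(-3, 2), Mul(-9, Pow(-1, -1))), -89)), -1) = Pow(Add(-165, Mul(-3, Add(Rational(-3, 2), Mul(-9, -1))), -4895, Mul(Add(Rational(-3, 2), Mul(-9, -1)), -89)), -1) = Pow(Add(-165, Mul(-3, Add(Rational(-3, 2), 9)), -4895, Mul(Add(Rational(-3, 2), 9), -89)), -1) = Pow(Add(-165, Mul(-3, Rational(15, 2)), -4895, Mul(Rational(15, 2), -89)), -1) = Pow(Add(-165, Rational(-45, 2), -4895, Rational(-1335, 2)), -1) = Pow(-5750, -1) = Rational(-1, 5750)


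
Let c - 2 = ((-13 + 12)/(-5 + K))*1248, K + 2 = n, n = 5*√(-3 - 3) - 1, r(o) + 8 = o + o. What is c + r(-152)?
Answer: -28178/107 + 3120*I*√6/107 ≈ -263.35 + 71.424*I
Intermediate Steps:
r(o) = -8 + 2*o (r(o) = -8 + (o + o) = -8 + 2*o)
n = -1 + 5*I*√6 (n = 5*√(-6) - 1 = 5*(I*√6) - 1 = 5*I*√6 - 1 = -1 + 5*I*√6 ≈ -1.0 + 12.247*I)
K = -3 + 5*I*√6 (K = -2 + (-1 + 5*I*√6) = -3 + 5*I*√6 ≈ -3.0 + 12.247*I)
c = 2 - 1248/(-8 + 5*I*√6) (c = 2 + ((-13 + 12)/(-5 + (-3 + 5*I*√6)))*1248 = 2 - 1/(-8 + 5*I*√6)*1248 = 2 - 1248/(-8 + 5*I*√6) ≈ 48.654 + 71.424*I)
c + r(-152) = (5206/107 + 3120*I*√6/107) + (-8 + 2*(-152)) = (5206/107 + 3120*I*√6/107) + (-8 - 304) = (5206/107 + 3120*I*√6/107) - 312 = -28178/107 + 3120*I*√6/107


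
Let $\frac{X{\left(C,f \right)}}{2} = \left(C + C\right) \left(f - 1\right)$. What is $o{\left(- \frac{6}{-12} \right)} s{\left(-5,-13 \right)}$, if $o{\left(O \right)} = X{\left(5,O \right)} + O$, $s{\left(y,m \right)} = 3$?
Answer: $- \frac{57}{2} \approx -28.5$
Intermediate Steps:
$X{\left(C,f \right)} = 4 C \left(-1 + f\right)$ ($X{\left(C,f \right)} = 2 \left(C + C\right) \left(f - 1\right) = 2 \cdot 2 C \left(-1 + f\right) = 4 C \left(-1 + f\right)$)
$o{\left(O \right)} = -20 + 21 O$ ($o{\left(O \right)} = 4 \cdot 5 \left(-1 + O\right) + O = \left(-20 + 20 O\right) + O = -20 + 21 O$)
$o{\left(- \frac{6}{-12} \right)} s{\left(-5,-13 \right)} = \left(-20 + 21 \left(- \frac{6}{-12}\right)\right) 3 = \left(-20 + 21 \left(\left(-6\right) \left(- \frac{1}{12}\right)\right)\right) 3 = \left(-20 + 21 \cdot \frac{1}{2}\right) 3 = \left(-20 + \frac{21}{2}\right) 3 = \left(- \frac{19}{2}\right) 3 = - \frac{57}{2}$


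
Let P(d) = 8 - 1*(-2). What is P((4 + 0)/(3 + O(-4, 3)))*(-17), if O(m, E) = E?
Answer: -170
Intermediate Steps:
P(d) = 10 (P(d) = 8 + 2 = 10)
P((4 + 0)/(3 + O(-4, 3)))*(-17) = 10*(-17) = -170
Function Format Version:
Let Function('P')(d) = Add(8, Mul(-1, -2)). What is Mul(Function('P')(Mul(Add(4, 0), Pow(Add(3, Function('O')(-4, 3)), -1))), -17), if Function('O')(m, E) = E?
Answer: -170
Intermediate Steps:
Function('P')(d) = 10 (Function('P')(d) = Add(8, 2) = 10)
Mul(Function('P')(Mul(Add(4, 0), Pow(Add(3, Function('O')(-4, 3)), -1))), -17) = Mul(10, -17) = -170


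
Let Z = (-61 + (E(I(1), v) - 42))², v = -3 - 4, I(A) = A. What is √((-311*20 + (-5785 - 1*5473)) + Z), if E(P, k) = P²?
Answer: 3*I*√786 ≈ 84.107*I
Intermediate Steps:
v = -7
Z = 10404 (Z = (-61 + (1² - 42))² = (-61 + (1 - 42))² = (-61 - 41)² = (-102)² = 10404)
√((-311*20 + (-5785 - 1*5473)) + Z) = √((-311*20 + (-5785 - 1*5473)) + 10404) = √((-6220 + (-5785 - 5473)) + 10404) = √((-6220 - 11258) + 10404) = √(-17478 + 10404) = √(-7074) = 3*I*√786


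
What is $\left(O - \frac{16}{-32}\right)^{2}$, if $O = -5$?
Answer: $\frac{81}{4} \approx 20.25$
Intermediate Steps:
$\left(O - \frac{16}{-32}\right)^{2} = \left(-5 - \frac{16}{-32}\right)^{2} = \left(-5 - - \frac{1}{2}\right)^{2} = \left(-5 + \frac{1}{2}\right)^{2} = \left(- \frac{9}{2}\right)^{2} = \frac{81}{4}$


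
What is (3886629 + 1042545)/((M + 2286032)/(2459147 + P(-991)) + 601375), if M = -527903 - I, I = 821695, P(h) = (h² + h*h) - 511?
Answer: 5450185227213/664940270921 ≈ 8.1965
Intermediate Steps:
P(h) = -511 + 2*h² (P(h) = (h² + h²) - 511 = 2*h² - 511 = -511 + 2*h²)
M = -1349598 (M = -527903 - 1*821695 = -527903 - 821695 = -1349598)
(3886629 + 1042545)/((M + 2286032)/(2459147 + P(-991)) + 601375) = (3886629 + 1042545)/((-1349598 + 2286032)/(2459147 + (-511 + 2*(-991)²)) + 601375) = 4929174/(936434/(2459147 + (-511 + 2*982081)) + 601375) = 4929174/(936434/(2459147 + (-511 + 1964162)) + 601375) = 4929174/(936434/(2459147 + 1963651) + 601375) = 4929174/(936434/4422798 + 601375) = 4929174/(936434*(1/4422798) + 601375) = 4929174/(468217/2211399 + 601375) = 4929174/(1329880541842/2211399) = 4929174*(2211399/1329880541842) = 5450185227213/664940270921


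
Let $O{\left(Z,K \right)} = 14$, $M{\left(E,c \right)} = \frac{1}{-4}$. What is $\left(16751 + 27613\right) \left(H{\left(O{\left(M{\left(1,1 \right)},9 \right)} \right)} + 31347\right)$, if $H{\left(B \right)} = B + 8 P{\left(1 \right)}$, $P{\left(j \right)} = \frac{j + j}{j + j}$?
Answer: $1391654316$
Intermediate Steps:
$M{\left(E,c \right)} = - \frac{1}{4}$
$P{\left(j \right)} = 1$ ($P{\left(j \right)} = \frac{2 j}{2 j} = 2 j \frac{1}{2 j} = 1$)
$H{\left(B \right)} = 8 + B$ ($H{\left(B \right)} = B + 8 \cdot 1 = B + 8 = 8 + B$)
$\left(16751 + 27613\right) \left(H{\left(O{\left(M{\left(1,1 \right)},9 \right)} \right)} + 31347\right) = \left(16751 + 27613\right) \left(\left(8 + 14\right) + 31347\right) = 44364 \left(22 + 31347\right) = 44364 \cdot 31369 = 1391654316$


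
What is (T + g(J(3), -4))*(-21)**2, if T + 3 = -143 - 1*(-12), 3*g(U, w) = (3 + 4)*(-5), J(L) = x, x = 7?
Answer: -64239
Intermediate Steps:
J(L) = 7
g(U, w) = -35/3 (g(U, w) = ((3 + 4)*(-5))/3 = (7*(-5))/3 = (1/3)*(-35) = -35/3)
T = -134 (T = -3 + (-143 - 1*(-12)) = -3 + (-143 + 12) = -3 - 131 = -134)
(T + g(J(3), -4))*(-21)**2 = (-134 - 35/3)*(-21)**2 = -437/3*441 = -64239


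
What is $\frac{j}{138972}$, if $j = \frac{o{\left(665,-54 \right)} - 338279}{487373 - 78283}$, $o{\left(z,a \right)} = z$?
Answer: $- \frac{56269}{9475342580} \approx -5.9385 \cdot 10^{-6}$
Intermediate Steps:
$j = - \frac{168807}{204545}$ ($j = \frac{665 - 338279}{487373 - 78283} = - \frac{337614}{487373 - 78283} = - \frac{337614}{409090} = \left(-337614\right) \frac{1}{409090} = - \frac{168807}{204545} \approx -0.82528$)
$\frac{j}{138972} = - \frac{168807}{204545 \cdot 138972} = \left(- \frac{168807}{204545}\right) \frac{1}{138972} = - \frac{56269}{9475342580}$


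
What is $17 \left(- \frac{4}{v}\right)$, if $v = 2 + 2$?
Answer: $-17$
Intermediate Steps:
$v = 4$
$17 \left(- \frac{4}{v}\right) = 17 \left(- \frac{4}{4}\right) = 17 \left(\left(-4\right) \frac{1}{4}\right) = 17 \left(-1\right) = -17$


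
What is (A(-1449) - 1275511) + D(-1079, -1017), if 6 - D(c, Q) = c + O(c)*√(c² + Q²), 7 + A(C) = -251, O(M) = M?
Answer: -1274684 + 1079*√2198530 ≈ 3.2520e+5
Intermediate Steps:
A(C) = -258 (A(C) = -7 - 251 = -258)
D(c, Q) = 6 - c - c*√(Q² + c²) (D(c, Q) = 6 - (c + c*√(c² + Q²)) = 6 - (c + c*√(Q² + c²)) = 6 + (-c - c*√(Q² + c²)) = 6 - c - c*√(Q² + c²))
(A(-1449) - 1275511) + D(-1079, -1017) = (-258 - 1275511) + (6 - 1*(-1079) - 1*(-1079)*√((-1017)² + (-1079)²)) = -1275769 + (6 + 1079 - 1*(-1079)*√(1034289 + 1164241)) = -1275769 + (6 + 1079 - 1*(-1079)*√2198530) = -1275769 + (6 + 1079 + 1079*√2198530) = -1275769 + (1085 + 1079*√2198530) = -1274684 + 1079*√2198530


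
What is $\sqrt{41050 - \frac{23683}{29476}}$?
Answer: $\frac{\sqrt{8916240316173}}{14738} \approx 202.61$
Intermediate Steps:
$\sqrt{41050 - \frac{23683}{29476}} = \sqrt{\frac{1209966117}{29476}} = \frac{\sqrt{8916240316173}}{14738}$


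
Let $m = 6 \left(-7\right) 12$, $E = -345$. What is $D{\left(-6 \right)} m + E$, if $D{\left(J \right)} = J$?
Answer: $2679$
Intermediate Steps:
$m = -504$ ($m = \left(-42\right) 12 = -504$)
$D{\left(-6 \right)} m + E = \left(-6\right) \left(-504\right) - 345 = 3024 - 345 = 2679$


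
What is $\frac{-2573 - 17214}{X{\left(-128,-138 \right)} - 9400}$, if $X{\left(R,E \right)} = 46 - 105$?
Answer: $\frac{19787}{9459} \approx 2.0919$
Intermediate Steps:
$X{\left(R,E \right)} = -59$
$\frac{-2573 - 17214}{X{\left(-128,-138 \right)} - 9400} = \frac{-2573 - 17214}{-59 - 9400} = - \frac{19787}{-9459} = \left(-19787\right) \left(- \frac{1}{9459}\right) = \frac{19787}{9459}$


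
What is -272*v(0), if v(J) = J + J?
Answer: 0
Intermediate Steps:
v(J) = 2*J
-272*v(0) = -544*0 = -272*0 = 0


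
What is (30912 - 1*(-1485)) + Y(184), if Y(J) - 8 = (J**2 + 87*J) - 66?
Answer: 82203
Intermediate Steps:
Y(J) = -58 + J**2 + 87*J (Y(J) = 8 + ((J**2 + 87*J) - 66) = 8 + (-66 + J**2 + 87*J) = -58 + J**2 + 87*J)
(30912 - 1*(-1485)) + Y(184) = (30912 - 1*(-1485)) + (-58 + 184**2 + 87*184) = (30912 + 1485) + (-58 + 33856 + 16008) = 32397 + 49806 = 82203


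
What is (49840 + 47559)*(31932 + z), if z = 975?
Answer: 3205108893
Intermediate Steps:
(49840 + 47559)*(31932 + z) = (49840 + 47559)*(31932 + 975) = 97399*32907 = 3205108893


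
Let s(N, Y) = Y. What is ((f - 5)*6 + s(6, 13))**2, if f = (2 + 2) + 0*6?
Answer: 49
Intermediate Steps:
f = 4 (f = 4 + 0 = 4)
((f - 5)*6 + s(6, 13))**2 = ((4 - 5)*6 + 13)**2 = (-1*6 + 13)**2 = (-6 + 13)**2 = 7**2 = 49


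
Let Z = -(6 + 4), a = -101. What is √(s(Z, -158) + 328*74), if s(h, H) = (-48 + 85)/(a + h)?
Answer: √218445/3 ≈ 155.79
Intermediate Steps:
Z = -10 (Z = -1*10 = -10)
s(h, H) = 37/(-101 + h) (s(h, H) = (-48 + 85)/(-101 + h) = 37/(-101 + h))
√(s(Z, -158) + 328*74) = √(37/(-101 - 10) + 328*74) = √(37/(-111) + 24272) = √(37*(-1/111) + 24272) = √(-⅓ + 24272) = √(72815/3) = √218445/3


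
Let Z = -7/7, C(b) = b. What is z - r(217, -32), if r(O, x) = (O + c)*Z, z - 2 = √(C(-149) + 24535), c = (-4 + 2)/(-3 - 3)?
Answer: 658/3 + √24386 ≈ 375.49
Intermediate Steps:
Z = -1 (Z = -7*⅐ = -1)
c = ⅓ (c = -2/(-6) = -2*(-⅙) = ⅓ ≈ 0.33333)
z = 2 + √24386 (z = 2 + √(-149 + 24535) = 2 + √24386 ≈ 158.16)
r(O, x) = -⅓ - O (r(O, x) = (O + ⅓)*(-1) = (⅓ + O)*(-1) = -⅓ - O)
z - r(217, -32) = (2 + √24386) - (-⅓ - 1*217) = (2 + √24386) - (-⅓ - 217) = (2 + √24386) - 1*(-652/3) = (2 + √24386) + 652/3 = 658/3 + √24386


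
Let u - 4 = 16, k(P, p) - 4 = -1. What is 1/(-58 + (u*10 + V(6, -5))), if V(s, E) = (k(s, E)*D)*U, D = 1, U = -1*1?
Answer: 1/139 ≈ 0.0071942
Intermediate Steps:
U = -1
k(P, p) = 3 (k(P, p) = 4 - 1 = 3)
u = 20 (u = 4 + 16 = 20)
V(s, E) = -3 (V(s, E) = (3*1)*(-1) = 3*(-1) = -3)
1/(-58 + (u*10 + V(6, -5))) = 1/(-58 + (20*10 - 3)) = 1/(-58 + (200 - 3)) = 1/(-58 + 197) = 1/139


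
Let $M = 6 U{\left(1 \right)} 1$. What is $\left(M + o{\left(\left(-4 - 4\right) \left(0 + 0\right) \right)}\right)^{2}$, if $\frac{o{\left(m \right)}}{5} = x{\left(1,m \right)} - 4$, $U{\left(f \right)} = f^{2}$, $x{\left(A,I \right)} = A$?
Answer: $81$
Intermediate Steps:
$o{\left(m \right)} = -15$ ($o{\left(m \right)} = 5 \left(1 - 4\right) = 5 \left(-3\right) = -15$)
$M = 6$ ($M = 6 \cdot 1^{2} \cdot 1 = 6 \cdot 1 \cdot 1 = 6 \cdot 1 = 6$)
$\left(M + o{\left(\left(-4 - 4\right) \left(0 + 0\right) \right)}\right)^{2} = \left(6 - 15\right)^{2} = \left(-9\right)^{2} = 81$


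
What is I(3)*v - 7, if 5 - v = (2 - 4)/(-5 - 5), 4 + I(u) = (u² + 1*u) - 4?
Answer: 61/5 ≈ 12.200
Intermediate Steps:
I(u) = -8 + u + u² (I(u) = -4 + ((u² + 1*u) - 4) = -4 + ((u² + u) - 4) = -4 + ((u + u²) - 4) = -4 + (-4 + u + u²) = -8 + u + u²)
v = 24/5 (v = 5 - (2 - 4)/(-5 - 5) = 5 - (-2)/(-10) = 5 - (-2)*(-1)/10 = 5 - 1*⅕ = 5 - ⅕ = 24/5 ≈ 4.8000)
I(3)*v - 7 = (-8 + 3 + 3²)*(24/5) - 7 = (-8 + 3 + 9)*(24/5) - 7 = 4*(24/5) - 7 = 96/5 - 7 = 61/5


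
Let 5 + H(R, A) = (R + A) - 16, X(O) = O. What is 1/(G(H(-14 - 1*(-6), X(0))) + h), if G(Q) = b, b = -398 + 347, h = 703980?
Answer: 1/703929 ≈ 1.4206e-6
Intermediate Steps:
H(R, A) = -21 + A + R (H(R, A) = -5 + ((R + A) - 16) = -5 + ((A + R) - 16) = -5 + (-16 + A + R) = -21 + A + R)
b = -51
G(Q) = -51
1/(G(H(-14 - 1*(-6), X(0))) + h) = 1/(-51 + 703980) = 1/703929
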